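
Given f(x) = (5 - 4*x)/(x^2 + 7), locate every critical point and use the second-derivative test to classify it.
f'(x) = 2*(2*x^2 - 5*x - 14)/(x^4 + 14*x^2 + 49)

Solve f'(x) = 0:
  f'(x) = 2*(2*x^2 - 5*x - 14)/(x^2 + 7)^2; the denominator is positive wherever f is defined, so f'(x) = 0 ⇔ 4*x^2 - 10*x - 28 = 0.
  Factor: 4*x^2 - 10*x - 28 = 2*(2*x^2 - 5*x - 14); 2*x^2 - 5*x - 14 = 0 has no rational roots; quadratic formula: x = (5 ± √137)/4.
  ⇒ x = 5/4 - sqrt(137)/4 ≈ -1.6762, 5/4 + sqrt(137)/4 ≈ 4.1762

f''(x) = 2*(4*x^2*(5 - 4*x) + (12*x - 5)*(x^2 + 7))/(x^2 + 7)^3
Second-derivative test at each critical point:
  f''(-1.6762) = -0.2433 < 0 → local maximum
  f''(4.1762) = 0.0392 > 0 → local minimum

Critical points: x = 5/4 - sqrt(137)/4 ≈ -1.6762 (local maximum); x = 5/4 + sqrt(137)/4 ≈ 4.1762 (local minimum)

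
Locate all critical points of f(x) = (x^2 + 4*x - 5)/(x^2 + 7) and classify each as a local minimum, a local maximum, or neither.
f'(x) = 4*(-x^2 + 6*x + 7)/(x^4 + 14*x^2 + 49)

Solve f'(x) = 0:
  f'(x) = -4*(x - 7)*(x + 1)/(x^2 + 7)^2; the denominator is positive wherever f is defined, so f'(x) = 0 ⇔ -4*x^2 + 24*x + 28 = 0.
  Factor: -4*x^2 + 24*x + 28 = -4*(x - 7)*(x + 1) = 0.
  ⇒ x = -1, 7

f''(x) = 8*(x^3 - 9*x^2 - 21*x + 21)/(x^6 + 21*x^4 + 147*x^2 + 343)
Second-derivative test at each critical point:
  f''(-1) = 1/2 > 0 → local minimum
  f''(7) = -1/98 < 0 → local maximum

Critical points: x = -1 (local minimum); x = 7 (local maximum)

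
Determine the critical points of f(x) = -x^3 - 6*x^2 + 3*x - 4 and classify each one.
f'(x) = -3*x^2 - 12*x + 3

Solve f'(x) = 0:
  Factor: -3*x^2 - 12*x + 3 = -3*(x^2 + 4*x - 1); x^2 + 4*x - 1 = 0 has no rational roots; quadratic formula: x = (-4 ± √20)/2.
  ⇒ x = -sqrt(5) - 2 ≈ -4.2361, -2 + sqrt(5) ≈ 0.2361

f''(x) = -6*x - 12
Second-derivative test at each critical point:
  f''(-4.2361) = 13.4164 > 0 → local minimum
  f''(0.2361) = -13.4164 < 0 → local maximum

Critical points: x = -sqrt(5) - 2 ≈ -4.2361 (local minimum); x = -2 + sqrt(5) ≈ 0.2361 (local maximum)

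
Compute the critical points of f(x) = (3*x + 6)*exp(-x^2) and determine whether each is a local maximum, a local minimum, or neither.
f'(x) = 3*(-2*x*(x + 2) + 1)*exp(-x^2)

Solve f'(x) = 0:
  f'(x) = (-6*x^2 - 12*x + 3)·exp(-x^2) and exp(-x^2) > 0 for every x, so f'(x) = 0 ⇔ -6*x^2 - 12*x + 3 = 0.
  Factor: -6*x^2 - 12*x + 3 = -3*(2*x^2 + 4*x - 1); 2*x^2 + 4*x - 1 = 0 has no rational roots; quadratic formula: x = (-4 ± √24)/4.
  ⇒ x = -sqrt(6)/2 - 1 ≈ -2.2247, -1 + sqrt(6)/2 ≈ 0.2247

f''(x) = 6*(2*x^2*(x + 2) - 3*x - 2)*exp(-x^2)
Second-derivative test at each critical point:
  f''(-2.2247) = 0.1042 > 0 → local minimum
  f''(0.2247) = -13.9730 < 0 → local maximum

Critical points: x = -sqrt(6)/2 - 1 ≈ -2.2247 (local minimum); x = -1 + sqrt(6)/2 ≈ 0.2247 (local maximum)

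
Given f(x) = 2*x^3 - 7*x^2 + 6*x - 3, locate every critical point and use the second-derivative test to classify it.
f'(x) = 6*x^2 - 14*x + 6

Solve f'(x) = 0:
  Factor: 6*x^2 - 14*x + 6 = 2*(3*x^2 - 7*x + 3); 3*x^2 - 7*x + 3 = 0 has no rational roots; quadratic formula: x = (7 ± √13)/6.
  ⇒ x = 7/6 - sqrt(13)/6 ≈ 0.5657, sqrt(13)/6 + 7/6 ≈ 1.7676

f''(x) = 12*x - 14
Second-derivative test at each critical point:
  f''(0.5657) = -7.2111 < 0 → local maximum
  f''(1.7676) = 7.2111 > 0 → local minimum

Critical points: x = 7/6 - sqrt(13)/6 ≈ 0.5657 (local maximum); x = sqrt(13)/6 + 7/6 ≈ 1.7676 (local minimum)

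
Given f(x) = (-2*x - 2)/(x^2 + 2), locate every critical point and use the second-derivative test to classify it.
f'(x) = 2*(-x^2 + 2*x*(x + 1) - 2)/(x^2 + 2)^2

Solve f'(x) = 0:
  f'(x) = 2*(x^2 + 2*x - 2)/(x^2 + 2)^2; the denominator is positive wherever f is defined, so f'(x) = 0 ⇔ 2*x^2 + 4*x - 4 = 0.
  Factor: 2*x^2 + 4*x - 4 = 2*(x^2 + 2*x - 2); x^2 + 2*x - 2 = 0 has no rational roots; quadratic formula: x = (-2 ± √12)/2.
  ⇒ x = -sqrt(3) - 1 ≈ -2.7321, -1 + sqrt(3) ≈ 0.7321

f''(x) = 4*(-4*x^2*(x + 1) + (3*x + 1)*(x^2 + 2))/(x^2 + 2)^3
Second-derivative test at each critical point:
  f''(-2.7321) = -0.0774 < 0 → local maximum
  f''(0.7321) = 1.0774 > 0 → local minimum

Critical points: x = -sqrt(3) - 1 ≈ -2.7321 (local maximum); x = -1 + sqrt(3) ≈ 0.7321 (local minimum)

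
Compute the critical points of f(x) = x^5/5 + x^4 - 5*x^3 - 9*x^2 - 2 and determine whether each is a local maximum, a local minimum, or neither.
f'(x) = x*(x^3 + 4*x^2 - 15*x - 18)

Solve f'(x) = 0:
  Factor: x^4 + 4*x^3 - 15*x^2 - 18*x = x*(x - 3)*(x + 1)*(x + 6) = 0.
  ⇒ x = -6, -1, 0, 3

f''(x) = 4*x^3 + 12*x^2 - 30*x - 18
Second-derivative test at each critical point:
  f''(-6) = -270 < 0 → local maximum
  f''(-1) = 20 > 0 → local minimum
  f''(0) = -18 < 0 → local maximum
  f''(3) = 108 > 0 → local minimum

Critical points: x = -6 (local maximum); x = -1 (local minimum); x = 0 (local maximum); x = 3 (local minimum)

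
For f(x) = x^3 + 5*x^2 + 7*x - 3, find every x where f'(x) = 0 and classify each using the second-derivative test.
f'(x) = 3*x^2 + 10*x + 7

Solve f'(x) = 0:
  Factor: 3*x^2 + 10*x + 7 = (x + 1)*(3*x + 7) = 0.
  ⇒ x = -7/3, -1

f''(x) = 6*x + 10
Second-derivative test at each critical point:
  f''(-7/3) = -4 < 0 → local maximum
  f''(-1) = 4 > 0 → local minimum

Critical points: x = -7/3 (local maximum); x = -1 (local minimum)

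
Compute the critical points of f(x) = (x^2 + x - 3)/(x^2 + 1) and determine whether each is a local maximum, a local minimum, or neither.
f'(x) = (-x^2 + 8*x + 1)/(x^4 + 2*x^2 + 1)

Solve f'(x) = 0:
  f'(x) = -(x^2 - 8*x - 1)/(x^2 + 1)^2; the denominator is positive wherever f is defined, so f'(x) = 0 ⇔ -x^2 + 8*x + 1 = 0.
  x^2 - 8*x - 1 = 0 has no rational roots; quadratic formula: x = (8 ± √68)/2.
  ⇒ x = 4 - sqrt(17) ≈ -0.1231, 4 + sqrt(17) ≈ 8.1231

f''(x) = 2*(x^3 - 12*x^2 - 3*x + 4)/(x^6 + 3*x^4 + 3*x^2 + 1)
Second-derivative test at each critical point:
  f''(-0.1231) = 8.0018 > 0 → local minimum
  f''(8.1231) = -0.0018 < 0 → local maximum

Critical points: x = 4 - sqrt(17) ≈ -0.1231 (local minimum); x = 4 + sqrt(17) ≈ 8.1231 (local maximum)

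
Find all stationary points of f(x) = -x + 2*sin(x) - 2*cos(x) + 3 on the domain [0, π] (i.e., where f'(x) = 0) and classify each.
f'(x) = 2*sqrt(2)*sin(x + pi/4) - 1

Solve f'(x) = 0 on [0, π]:
  f'(x) = 0 ⇔ 2*sin(x) + 2*cos(x) = 1. Write the left side as R·cos(x + φ) with R = √(2² + (-2)²) = 2*sqrt(2), cos φ = sqrt(2)/2, sin φ = -sqrt(2)/2; then cos(x + φ) = sqrt(2)/4. Solve for x and keep the solutions lying in [0, π].
  ⇒ x = atan((1 + sqrt(7))/(1 - sqrt(7))) + pi ≈ 1.9948

f''(x) = 2*sqrt(2)*cos(x + pi/4)
Second-derivative test at each critical point:
  f''(1.9948) = -2.6458 < 0 → local maximum

Critical points: x = atan((1 + sqrt(7))/(1 - sqrt(7))) + pi ≈ 1.9948 (local maximum)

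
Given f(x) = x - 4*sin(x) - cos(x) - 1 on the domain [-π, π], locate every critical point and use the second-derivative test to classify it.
f'(x) = sin(x) - 4*cos(x) + 1

Solve f'(x) = 0 on [-π, π]:
  f'(x) = 0 ⇔ sin(x) - 4*cos(x) = -1. Write the left side as R·cos(x + φ) with R = √((-4)² + (-1)²) = sqrt(17), cos φ = -4*sqrt(17)/17, sin φ = -sqrt(17)/17; then cos(x + φ) = -sqrt(17)/17. Solve for x and keep the solutions lying in [-π, π].
  ⇒ x = -pi/2 ≈ -1.5708, atan(15/8) ≈ 1.0808

f''(x) = 4*sin(x) + cos(x)
Second-derivative test at each critical point:
  f''(-1.5708) = -4 < 0 → local maximum
  f''(1.0808) = 4 > 0 → local minimum

Critical points: x = -pi/2 ≈ -1.5708 (local maximum); x = atan(15/8) ≈ 1.0808 (local minimum)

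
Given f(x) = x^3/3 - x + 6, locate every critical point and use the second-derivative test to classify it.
f'(x) = x^2 - 1

Solve f'(x) = 0:
  Factor: x^2 - 1 = (x - 1)*(x + 1) = 0.
  ⇒ x = -1, 1

f''(x) = 2*x
Second-derivative test at each critical point:
  f''(-1) = -2 < 0 → local maximum
  f''(1) = 2 > 0 → local minimum

Critical points: x = -1 (local maximum); x = 1 (local minimum)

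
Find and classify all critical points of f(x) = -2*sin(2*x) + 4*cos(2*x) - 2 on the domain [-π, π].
f'(x) = -8*sin(2*x) - 4*cos(2*x)

Solve f'(x) = 0 on [-π, π]:
  f'(x) = 0 ⇔ -2*cos(2*x) = 4*sin(2*x) ⇔ tan(2*x) = -1/2, i.e. 2*x = arctan(-1/2) + nπ; keep the solutions lying in [-π, π].
  ⇒ x = -pi/2 - atan(1/2)/2 ≈ -1.8026, -atan(1/2)/2 ≈ -0.2318, -atan(1/2)/2 + pi/2 ≈ 1.3390, pi - atan(1/2)/2 ≈ 2.9098

f''(x) = 8*sin(2*x) - 16*cos(2*x)
Second-derivative test at each critical point:
  f''(-1.8026) = 17.8885 > 0 → local minimum
  f''(-0.2318) = -17.8885 < 0 → local maximum
  f''(1.3390) = 17.8885 > 0 → local minimum
  f''(2.9098) = -17.8885 < 0 → local maximum

Critical points: x = -pi/2 - atan(1/2)/2 ≈ -1.8026 (local minimum); x = -atan(1/2)/2 ≈ -0.2318 (local maximum); x = -atan(1/2)/2 + pi/2 ≈ 1.3390 (local minimum); x = pi - atan(1/2)/2 ≈ 2.9098 (local maximum)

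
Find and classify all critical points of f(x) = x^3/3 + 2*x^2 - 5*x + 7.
f'(x) = x^2 + 4*x - 5

Solve f'(x) = 0:
  Factor: x^2 + 4*x - 5 = (x - 1)*(x + 5) = 0.
  ⇒ x = -5, 1

f''(x) = 2*x + 4
Second-derivative test at each critical point:
  f''(-5) = -6 < 0 → local maximum
  f''(1) = 6 > 0 → local minimum

Critical points: x = -5 (local maximum); x = 1 (local minimum)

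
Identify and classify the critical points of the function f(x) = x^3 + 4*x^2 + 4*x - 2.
f'(x) = 3*x^2 + 8*x + 4

Solve f'(x) = 0:
  Factor: 3*x^2 + 8*x + 4 = (x + 2)*(3*x + 2) = 0.
  ⇒ x = -2, -2/3

f''(x) = 6*x + 8
Second-derivative test at each critical point:
  f''(-2) = -4 < 0 → local maximum
  f''(-2/3) = 4 > 0 → local minimum

Critical points: x = -2 (local maximum); x = -2/3 (local minimum)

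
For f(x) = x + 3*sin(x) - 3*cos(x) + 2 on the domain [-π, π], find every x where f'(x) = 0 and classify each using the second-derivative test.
f'(x) = 3*sqrt(2)*sin(x + pi/4) + 1

Solve f'(x) = 0 on [-π, π]:
  f'(x) = 0 ⇔ 3*sin(x) + 3*cos(x) = -1. Write the left side as R·cos(x + φ) with R = √(3² + (-3)²) = 3*sqrt(2), cos φ = sqrt(2)/2, sin φ = -sqrt(2)/2; then cos(x + φ) = -sqrt(2)/6. Solve for x and keep the solutions lying in [-π, π].
  ⇒ x = atan((-sqrt(17) - 1)/(-1 + sqrt(17))) ≈ -1.0233, atan((-1 + sqrt(17))/(-sqrt(17) - 1)) + pi ≈ 2.5941

f''(x) = 3*sqrt(2)*cos(x + pi/4)
Second-derivative test at each critical point:
  f''(-1.0233) = 4.1231 > 0 → local minimum
  f''(2.5941) = -4.1231 < 0 → local maximum

Critical points: x = atan((-sqrt(17) - 1)/(-1 + sqrt(17))) ≈ -1.0233 (local minimum); x = atan((-1 + sqrt(17))/(-sqrt(17) - 1)) + pi ≈ 2.5941 (local maximum)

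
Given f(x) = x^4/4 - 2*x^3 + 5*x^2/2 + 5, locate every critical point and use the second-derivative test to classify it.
f'(x) = x*(x^2 - 6*x + 5)

Solve f'(x) = 0:
  Factor: x^3 - 6*x^2 + 5*x = x*(x - 5)*(x - 1) = 0.
  ⇒ x = 0, 1, 5

f''(x) = 3*x^2 - 12*x + 5
Second-derivative test at each critical point:
  f''(0) = 5 > 0 → local minimum
  f''(1) = -4 < 0 → local maximum
  f''(5) = 20 > 0 → local minimum

Critical points: x = 0 (local minimum); x = 1 (local maximum); x = 5 (local minimum)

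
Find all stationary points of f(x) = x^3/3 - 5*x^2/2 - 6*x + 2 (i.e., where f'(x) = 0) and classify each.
f'(x) = x^2 - 5*x - 6

Solve f'(x) = 0:
  Factor: x^2 - 5*x - 6 = (x - 6)*(x + 1) = 0.
  ⇒ x = -1, 6

f''(x) = 2*x - 5
Second-derivative test at each critical point:
  f''(-1) = -7 < 0 → local maximum
  f''(6) = 7 > 0 → local minimum

Critical points: x = -1 (local maximum); x = 6 (local minimum)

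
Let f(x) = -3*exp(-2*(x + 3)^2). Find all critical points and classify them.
f'(x) = 12*(x + 3)*exp(-2*(x + 3)^2)

Solve f'(x) = 0:
  f'(x) = (12*x + 36)·exp(-2*(x + 3)^2) and exp(-2*(x + 3)^2) > 0 for every x, so f'(x) = 0 ⇔ 12*x + 36 = 0.
  Factor: 12*x + 36 = 12*(x + 3) = 0.
  ⇒ x = -3

f''(x) = 12*(1 - 4*(x + 3)^2)*exp(-2*(x + 3)^2)
Second-derivative test at each critical point:
  f''(-3) = 12 > 0 → local minimum

Critical points: x = -3 (local minimum)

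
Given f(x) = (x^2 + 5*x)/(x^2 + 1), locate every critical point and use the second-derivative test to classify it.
f'(x) = (-5*x^2 + 2*x + 5)/(x^4 + 2*x^2 + 1)

Solve f'(x) = 0:
  f'(x) = -(5*x^2 - 2*x - 5)/(x^2 + 1)^2; the denominator is positive wherever f is defined, so f'(x) = 0 ⇔ -5*x^2 + 2*x + 5 = 0.
  5*x^2 - 2*x - 5 = 0 has no rational roots; quadratic formula: x = (2 ± √104)/10.
  ⇒ x = 1/5 - sqrt(26)/5 ≈ -0.8198, 1/5 + sqrt(26)/5 ≈ 1.2198

f''(x) = 2*(5*x^3 - 3*x^2 - 15*x + 1)/(x^6 + 3*x^4 + 3*x^2 + 1)
Second-derivative test at each critical point:
  f''(-0.8198) = 3.6476 > 0 → local minimum
  f''(1.2198) = -1.6476 < 0 → local maximum

Critical points: x = 1/5 - sqrt(26)/5 ≈ -0.8198 (local minimum); x = 1/5 + sqrt(26)/5 ≈ 1.2198 (local maximum)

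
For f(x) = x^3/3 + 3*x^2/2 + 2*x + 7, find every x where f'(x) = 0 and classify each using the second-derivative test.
f'(x) = x^2 + 3*x + 2

Solve f'(x) = 0:
  Factor: x^2 + 3*x + 2 = (x + 1)*(x + 2) = 0.
  ⇒ x = -2, -1

f''(x) = 2*x + 3
Second-derivative test at each critical point:
  f''(-2) = -1 < 0 → local maximum
  f''(-1) = 1 > 0 → local minimum

Critical points: x = -2 (local maximum); x = -1 (local minimum)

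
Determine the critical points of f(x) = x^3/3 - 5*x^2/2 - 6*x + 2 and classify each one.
f'(x) = x^2 - 5*x - 6

Solve f'(x) = 0:
  Factor: x^2 - 5*x - 6 = (x - 6)*(x + 1) = 0.
  ⇒ x = -1, 6

f''(x) = 2*x - 5
Second-derivative test at each critical point:
  f''(-1) = -7 < 0 → local maximum
  f''(6) = 7 > 0 → local minimum

Critical points: x = -1 (local maximum); x = 6 (local minimum)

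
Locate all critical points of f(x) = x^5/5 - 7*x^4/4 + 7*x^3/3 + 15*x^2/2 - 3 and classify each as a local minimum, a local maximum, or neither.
f'(x) = x*(x^3 - 7*x^2 + 7*x + 15)

Solve f'(x) = 0:
  Factor: x^4 - 7*x^3 + 7*x^2 + 15*x = x*(x - 5)*(x - 3)*(x + 1) = 0.
  ⇒ x = -1, 0, 3, 5

f''(x) = 4*x^3 - 21*x^2 + 14*x + 15
Second-derivative test at each critical point:
  f''(-1) = -24 < 0 → local maximum
  f''(0) = 15 > 0 → local minimum
  f''(3) = -24 < 0 → local maximum
  f''(5) = 60 > 0 → local minimum

Critical points: x = -1 (local maximum); x = 0 (local minimum); x = 3 (local maximum); x = 5 (local minimum)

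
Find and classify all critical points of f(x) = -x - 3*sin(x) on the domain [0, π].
f'(x) = -3*cos(x) - 1

Solve f'(x) = 0 on [0, π]:
  f'(x) = 0 ⇔ cos(x) = -1/3, i.e. x = ±arccos(-1/3) + 2nπ; keep the solutions lying in [0, π].
  ⇒ x = acos(-1/3) ≈ 1.9106

f''(x) = 3*sin(x)
Second-derivative test at each critical point:
  f''(1.9106) = 2.8284 > 0 → local minimum

Critical points: x = acos(-1/3) ≈ 1.9106 (local minimum)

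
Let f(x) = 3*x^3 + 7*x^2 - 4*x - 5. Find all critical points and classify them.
f'(x) = 9*x^2 + 14*x - 4

Solve f'(x) = 0:
  9*x^2 + 14*x - 4 = 0 has no rational roots; quadratic formula: x = (-14 ± √340)/18.
  ⇒ x = -sqrt(85)/9 - 7/9 ≈ -1.8022, -7/9 + sqrt(85)/9 ≈ 0.2466

f''(x) = 18*x + 14
Second-derivative test at each critical point:
  f''(-1.8022) = -18.4391 < 0 → local maximum
  f''(0.2466) = 18.4391 > 0 → local minimum

Critical points: x = -sqrt(85)/9 - 7/9 ≈ -1.8022 (local maximum); x = -7/9 + sqrt(85)/9 ≈ 0.2466 (local minimum)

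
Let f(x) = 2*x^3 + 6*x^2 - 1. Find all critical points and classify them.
f'(x) = 6*x*(x + 2)

Solve f'(x) = 0:
  Factor: 6*x^2 + 12*x = 6*x*(x + 2) = 0.
  ⇒ x = -2, 0

f''(x) = 12*x + 12
Second-derivative test at each critical point:
  f''(-2) = -12 < 0 → local maximum
  f''(0) = 12 > 0 → local minimum

Critical points: x = -2 (local maximum); x = 0 (local minimum)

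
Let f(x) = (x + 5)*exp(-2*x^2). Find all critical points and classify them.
f'(x) = (-4*x*(x + 5) + 1)*exp(-2*x^2)

Solve f'(x) = 0:
  f'(x) = (-4*x^2 - 20*x + 1)·exp(-2*x^2) and exp(-2*x^2) > 0 for every x, so f'(x) = 0 ⇔ -4*x^2 - 20*x + 1 = 0.
  4*x^2 + 20*x - 1 = 0 has no rational roots; quadratic formula: x = (-20 ± √416)/8.
  ⇒ x = -sqrt(26)/2 - 5/2 ≈ -5.0495, -5/2 + sqrt(26)/2 ≈ 0.0495

f''(x) = 4*(4*x^2*(x + 5) - 3*x - 5)*exp(-2*x^2)
Second-derivative test at each critical point:
  f''(-5.0495) = 1.454e-21 > 0 → local minimum
  f''(0.0495) = -20.2963 < 0 → local maximum

Critical points: x = -sqrt(26)/2 - 5/2 ≈ -5.0495 (local minimum); x = -5/2 + sqrt(26)/2 ≈ 0.0495 (local maximum)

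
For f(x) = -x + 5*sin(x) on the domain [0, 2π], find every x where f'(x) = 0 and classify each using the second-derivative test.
f'(x) = 5*cos(x) - 1

Solve f'(x) = 0 on [0, 2π]:
  f'(x) = 0 ⇔ cos(x) = 1/5, i.e. x = ±arccos(1/5) + 2nπ; keep the solutions lying in [0, 2π].
  ⇒ x = acos(1/5) ≈ 1.3694, -acos(1/5) + 2*pi ≈ 4.9137

f''(x) = -5*sin(x)
Second-derivative test at each critical point:
  f''(1.3694) = -4.8990 < 0 → local maximum
  f''(4.9137) = 4.8990 > 0 → local minimum

Critical points: x = acos(1/5) ≈ 1.3694 (local maximum); x = -acos(1/5) + 2*pi ≈ 4.9137 (local minimum)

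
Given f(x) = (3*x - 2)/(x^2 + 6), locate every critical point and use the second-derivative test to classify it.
f'(x) = (-3*x^2 + 4*x + 18)/(x^4 + 12*x^2 + 36)

Solve f'(x) = 0:
  f'(x) = -(3*x^2 - 4*x - 18)/(x^2 + 6)^2; the denominator is positive wherever f is defined, so f'(x) = 0 ⇔ -3*x^2 + 4*x + 18 = 0.
  3*x^2 - 4*x - 18 = 0 has no rational roots; quadratic formula: x = (4 ± √232)/6.
  ⇒ x = 2/3 - sqrt(58)/3 ≈ -1.8719, 2/3 + sqrt(58)/3 ≈ 3.2053

f''(x) = 2*(4*x^2*(3*x - 2) + (2 - 9*x)*(x^2 + 6))/(x^2 + 6)^3
Second-derivative test at each critical point:
  f''(-1.8719) = 0.1686 > 0 → local minimum
  f''(3.2053) = -0.0575 < 0 → local maximum

Critical points: x = 2/3 - sqrt(58)/3 ≈ -1.8719 (local minimum); x = 2/3 + sqrt(58)/3 ≈ 3.2053 (local maximum)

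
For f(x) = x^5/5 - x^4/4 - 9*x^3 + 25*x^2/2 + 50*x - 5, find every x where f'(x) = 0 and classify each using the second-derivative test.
f'(x) = x^4 - x^3 - 27*x^2 + 25*x + 50

Solve f'(x) = 0:
  Factor: x^4 - x^3 - 27*x^2 + 25*x + 50 = (x - 5)*(x - 2)*(x + 1)*(x + 5) = 0.
  ⇒ x = -5, -1, 2, 5

f''(x) = 4*x^3 - 3*x^2 - 54*x + 25
Second-derivative test at each critical point:
  f''(-5) = -280 < 0 → local maximum
  f''(-1) = 72 > 0 → local minimum
  f''(2) = -63 < 0 → local maximum
  f''(5) = 180 > 0 → local minimum

Critical points: x = -5 (local maximum); x = -1 (local minimum); x = 2 (local maximum); x = 5 (local minimum)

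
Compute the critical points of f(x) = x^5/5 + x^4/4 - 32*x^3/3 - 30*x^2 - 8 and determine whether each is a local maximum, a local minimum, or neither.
f'(x) = x*(x^3 + x^2 - 32*x - 60)

Solve f'(x) = 0:
  Factor: x^4 + x^3 - 32*x^2 - 60*x = x*(x - 6)*(x + 2)*(x + 5) = 0.
  ⇒ x = -5, -2, 0, 6

f''(x) = 4*x^3 + 3*x^2 - 64*x - 60
Second-derivative test at each critical point:
  f''(-5) = -165 < 0 → local maximum
  f''(-2) = 48 > 0 → local minimum
  f''(0) = -60 < 0 → local maximum
  f''(6) = 528 > 0 → local minimum

Critical points: x = -5 (local maximum); x = -2 (local minimum); x = 0 (local maximum); x = 6 (local minimum)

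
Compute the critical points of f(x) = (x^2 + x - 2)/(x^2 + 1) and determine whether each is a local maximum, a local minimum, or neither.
f'(x) = (-x^2 + 6*x + 1)/(x^4 + 2*x^2 + 1)

Solve f'(x) = 0:
  f'(x) = -(x^2 - 6*x - 1)/(x^2 + 1)^2; the denominator is positive wherever f is defined, so f'(x) = 0 ⇔ -x^2 + 6*x + 1 = 0.
  x^2 - 6*x - 1 = 0 has no rational roots; quadratic formula: x = (6 ± √40)/2.
  ⇒ x = 3 - sqrt(10) ≈ -0.1623, 3 + sqrt(10) ≈ 6.1623

f''(x) = 2*(x^3 - 9*x^2 - 3*x + 3)/(x^6 + 3*x^4 + 3*x^2 + 1)
Second-derivative test at each critical point:
  f''(-0.1623) = 6.0042 > 0 → local minimum
  f''(6.1623) = -0.0042 < 0 → local maximum

Critical points: x = 3 - sqrt(10) ≈ -0.1623 (local minimum); x = 3 + sqrt(10) ≈ 6.1623 (local maximum)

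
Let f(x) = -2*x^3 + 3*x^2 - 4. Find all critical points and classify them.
f'(x) = 6*x*(1 - x)

Solve f'(x) = 0:
  Factor: -6*x^2 + 6*x = -6*x*(x - 1) = 0.
  ⇒ x = 0, 1

f''(x) = 6 - 12*x
Second-derivative test at each critical point:
  f''(0) = 6 > 0 → local minimum
  f''(1) = -6 < 0 → local maximum

Critical points: x = 0 (local minimum); x = 1 (local maximum)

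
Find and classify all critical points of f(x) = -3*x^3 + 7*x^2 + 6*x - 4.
f'(x) = -9*x^2 + 14*x + 6

Solve f'(x) = 0:
  9*x^2 - 14*x - 6 = 0 has no rational roots; quadratic formula: x = (14 ± √412)/18.
  ⇒ x = 7/9 - sqrt(103)/9 ≈ -0.3499, 7/9 + sqrt(103)/9 ≈ 1.9054

f''(x) = 14 - 18*x
Second-derivative test at each critical point:
  f''(-0.3499) = 20.2978 > 0 → local minimum
  f''(1.9054) = -20.2978 < 0 → local maximum

Critical points: x = 7/9 - sqrt(103)/9 ≈ -0.3499 (local minimum); x = 7/9 + sqrt(103)/9 ≈ 1.9054 (local maximum)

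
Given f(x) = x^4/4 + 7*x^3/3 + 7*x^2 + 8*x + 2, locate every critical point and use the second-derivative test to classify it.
f'(x) = x^3 + 7*x^2 + 14*x + 8

Solve f'(x) = 0:
  Factor: x^3 + 7*x^2 + 14*x + 8 = (x + 1)*(x + 2)*(x + 4) = 0.
  ⇒ x = -4, -2, -1

f''(x) = 3*x^2 + 14*x + 14
Second-derivative test at each critical point:
  f''(-4) = 6 > 0 → local minimum
  f''(-2) = -2 < 0 → local maximum
  f''(-1) = 3 > 0 → local minimum

Critical points: x = -4 (local minimum); x = -2 (local maximum); x = -1 (local minimum)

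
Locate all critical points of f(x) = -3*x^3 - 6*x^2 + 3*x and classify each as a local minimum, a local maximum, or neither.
f'(x) = -9*x^2 - 12*x + 3

Solve f'(x) = 0:
  Factor: -9*x^2 - 12*x + 3 = -3*(3*x^2 + 4*x - 1); 3*x^2 + 4*x - 1 = 0 has no rational roots; quadratic formula: x = (-4 ± √28)/6.
  ⇒ x = -sqrt(7)/3 - 2/3 ≈ -1.5486, -2/3 + sqrt(7)/3 ≈ 0.2153

f''(x) = -18*x - 12
Second-derivative test at each critical point:
  f''(-1.5486) = 15.8745 > 0 → local minimum
  f''(0.2153) = -15.8745 < 0 → local maximum

Critical points: x = -sqrt(7)/3 - 2/3 ≈ -1.5486 (local minimum); x = -2/3 + sqrt(7)/3 ≈ 0.2153 (local maximum)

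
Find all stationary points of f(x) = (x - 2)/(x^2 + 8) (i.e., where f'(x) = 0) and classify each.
f'(x) = (x^2 - 2*x*(x - 2) + 8)/(x^2 + 8)^2

Solve f'(x) = 0:
  f'(x) = -(x^2 - 4*x - 8)/(x^2 + 8)^2; the denominator is positive wherever f is defined, so f'(x) = 0 ⇔ -x^2 + 4*x + 8 = 0.
  x^2 - 4*x - 8 = 0 has no rational roots; quadratic formula: x = (4 ± √48)/2.
  ⇒ x = 2 - 2*sqrt(3) ≈ -1.4641, 2 + 2*sqrt(3) ≈ 5.4641

f''(x) = 2*(4*x^2*(x - 2) + (2 - 3*x)*(x^2 + 8))/(x^2 + 8)^3
Second-derivative test at each critical point:
  f''(-1.4641) = 0.0673 > 0 → local minimum
  f''(5.4641) = -0.0048 < 0 → local maximum

Critical points: x = 2 - 2*sqrt(3) ≈ -1.4641 (local minimum); x = 2 + 2*sqrt(3) ≈ 5.4641 (local maximum)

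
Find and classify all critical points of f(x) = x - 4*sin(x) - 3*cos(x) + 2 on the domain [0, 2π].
f'(x) = 3*sin(x) - 4*cos(x) + 1

Solve f'(x) = 0 on [0, 2π]:
  f'(x) = 0 ⇔ 3*sin(x) - 4*cos(x) = -1. Write the left side as R·cos(x + φ) with R = √((-4)² + (-3)²) = 5, cos φ = -4/5, sin φ = -3/5; then cos(x + φ) = -1/5. Solve for x and keep the solutions lying in [0, 2π].
  ⇒ x = atan((-3 + 8*sqrt(6))/(4 + 6*sqrt(6))) ≈ 0.7259, atan((-8*sqrt(6) - 3)/(4 - 6*sqrt(6))) + pi ≈ 4.2702

f''(x) = 4*sin(x) + 3*cos(x)
Second-derivative test at each critical point:
  f''(0.7259) = 4.8990 > 0 → local minimum
  f''(4.2702) = -4.8990 < 0 → local maximum

Critical points: x = atan((-3 + 8*sqrt(6))/(4 + 6*sqrt(6))) ≈ 0.7259 (local minimum); x = atan((-8*sqrt(6) - 3)/(4 - 6*sqrt(6))) + pi ≈ 4.2702 (local maximum)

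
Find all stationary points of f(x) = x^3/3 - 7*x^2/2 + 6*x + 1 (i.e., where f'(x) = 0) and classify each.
f'(x) = x^2 - 7*x + 6

Solve f'(x) = 0:
  Factor: x^2 - 7*x + 6 = (x - 6)*(x - 1) = 0.
  ⇒ x = 1, 6

f''(x) = 2*x - 7
Second-derivative test at each critical point:
  f''(1) = -5 < 0 → local maximum
  f''(6) = 5 > 0 → local minimum

Critical points: x = 1 (local maximum); x = 6 (local minimum)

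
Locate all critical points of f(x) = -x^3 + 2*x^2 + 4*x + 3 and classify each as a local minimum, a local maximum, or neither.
f'(x) = -3*x^2 + 4*x + 4

Solve f'(x) = 0:
  Factor: -3*x^2 + 4*x + 4 = -(x - 2)*(3*x + 2) = 0.
  ⇒ x = -2/3, 2

f''(x) = 4 - 6*x
Second-derivative test at each critical point:
  f''(-2/3) = 8 > 0 → local minimum
  f''(2) = -8 < 0 → local maximum

Critical points: x = -2/3 (local minimum); x = 2 (local maximum)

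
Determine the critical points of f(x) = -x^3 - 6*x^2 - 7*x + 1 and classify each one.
f'(x) = -3*x^2 - 12*x - 7

Solve f'(x) = 0:
  3*x^2 + 12*x + 7 = 0 has no rational roots; quadratic formula: x = (-12 ± √60)/6.
  ⇒ x = -2 - sqrt(15)/3 ≈ -3.2910, -2 + sqrt(15)/3 ≈ -0.7090

f''(x) = -6*x - 12
Second-derivative test at each critical point:
  f''(-3.2910) = 7.7460 > 0 → local minimum
  f''(-0.7090) = -7.7460 < 0 → local maximum

Critical points: x = -2 - sqrt(15)/3 ≈ -3.2910 (local minimum); x = -2 + sqrt(15)/3 ≈ -0.7090 (local maximum)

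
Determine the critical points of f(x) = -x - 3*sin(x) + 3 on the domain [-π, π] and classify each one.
f'(x) = -3*cos(x) - 1

Solve f'(x) = 0 on [-π, π]:
  f'(x) = 0 ⇔ cos(x) = -1/3, i.e. x = ±arccos(-1/3) + 2nπ; keep the solutions lying in [-π, π].
  ⇒ x = -acos(-1/3) ≈ -1.9106, acos(-1/3) ≈ 1.9106

f''(x) = 3*sin(x)
Second-derivative test at each critical point:
  f''(-1.9106) = -2.8284 < 0 → local maximum
  f''(1.9106) = 2.8284 > 0 → local minimum

Critical points: x = -acos(-1/3) ≈ -1.9106 (local maximum); x = acos(-1/3) ≈ 1.9106 (local minimum)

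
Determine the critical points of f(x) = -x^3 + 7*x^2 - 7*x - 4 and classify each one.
f'(x) = -3*x^2 + 14*x - 7

Solve f'(x) = 0:
  3*x^2 - 14*x + 7 = 0 has no rational roots; quadratic formula: x = (14 ± √112)/6.
  ⇒ x = 7/3 - 2*sqrt(7)/3 ≈ 0.5695, 2*sqrt(7)/3 + 7/3 ≈ 4.0972

f''(x) = 14 - 6*x
Second-derivative test at each critical point:
  f''(0.5695) = 10.5830 > 0 → local minimum
  f''(4.0972) = -10.5830 < 0 → local maximum

Critical points: x = 7/3 - 2*sqrt(7)/3 ≈ 0.5695 (local minimum); x = 2*sqrt(7)/3 + 7/3 ≈ 4.0972 (local maximum)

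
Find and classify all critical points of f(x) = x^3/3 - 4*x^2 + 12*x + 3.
f'(x) = x^2 - 8*x + 12

Solve f'(x) = 0:
  Factor: x^2 - 8*x + 12 = (x - 6)*(x - 2) = 0.
  ⇒ x = 2, 6

f''(x) = 2*x - 8
Second-derivative test at each critical point:
  f''(2) = -4 < 0 → local maximum
  f''(6) = 4 > 0 → local minimum

Critical points: x = 2 (local maximum); x = 6 (local minimum)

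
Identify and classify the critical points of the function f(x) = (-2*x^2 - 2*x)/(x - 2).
f'(x) = 2*(-x^2 + 4*x + 2)/(x^2 - 4*x + 4)

Solve f'(x) = 0:
  f'(x) = -2*(x^2 - 4*x - 2)/(x - 2)^2; the denominator is positive wherever f is defined, so f'(x) = 0 ⇔ -2*x^2 + 8*x + 4 = 0.
  Factor: -2*x^2 + 8*x + 4 = -2*(x^2 - 4*x - 2); x^2 - 4*x - 2 = 0 has no rational roots; quadratic formula: x = (4 ± √24)/2.
  ⇒ x = 2 - sqrt(6) ≈ -0.4495, 2 + sqrt(6) ≈ 4.4495

f''(x) = -24/(x^3 - 6*x^2 + 12*x - 8)
Second-derivative test at each critical point:
  f''(-0.4495) = 1.6330 > 0 → local minimum
  f''(4.4495) = -1.6330 < 0 → local maximum

Critical points: x = 2 - sqrt(6) ≈ -0.4495 (local minimum); x = 2 + sqrt(6) ≈ 4.4495 (local maximum)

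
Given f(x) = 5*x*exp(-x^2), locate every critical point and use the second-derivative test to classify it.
f'(x) = 5*(1 - 2*x^2)*exp(-x^2)

Solve f'(x) = 0:
  f'(x) = (5 - 10*x^2)·exp(-x^2) and exp(-x^2) > 0 for every x, so f'(x) = 0 ⇔ 5 - 10*x^2 = 0.
  Factor: 5 - 10*x^2 = -5*(2*x^2 - 1); 2*x^2 - 1 = 0 has no rational roots; quadratic formula: x = (0 ± √8)/4.
  ⇒ x = -sqrt(2)/2 ≈ -0.7071, sqrt(2)/2 ≈ 0.7071

f''(x) = (20*x^3 - 30*x)*exp(-x^2)
Second-derivative test at each critical point:
  f''(-0.7071) = 8.5776 > 0 → local minimum
  f''(0.7071) = -8.5776 < 0 → local maximum

Critical points: x = -sqrt(2)/2 ≈ -0.7071 (local minimum); x = sqrt(2)/2 ≈ 0.7071 (local maximum)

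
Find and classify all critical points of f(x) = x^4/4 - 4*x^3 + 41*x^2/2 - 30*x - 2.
f'(x) = x^3 - 12*x^2 + 41*x - 30

Solve f'(x) = 0:
  Factor: x^3 - 12*x^2 + 41*x - 30 = (x - 6)*(x - 5)*(x - 1) = 0.
  ⇒ x = 1, 5, 6

f''(x) = 3*x^2 - 24*x + 41
Second-derivative test at each critical point:
  f''(1) = 20 > 0 → local minimum
  f''(5) = -4 < 0 → local maximum
  f''(6) = 5 > 0 → local minimum

Critical points: x = 1 (local minimum); x = 5 (local maximum); x = 6 (local minimum)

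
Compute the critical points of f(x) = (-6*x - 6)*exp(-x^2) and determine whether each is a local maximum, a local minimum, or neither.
f'(x) = 6*(2*x*(x + 1) - 1)*exp(-x^2)

Solve f'(x) = 0:
  f'(x) = (12*x^2 + 12*x - 6)·exp(-x^2) and exp(-x^2) > 0 for every x, so f'(x) = 0 ⇔ 12*x^2 + 12*x - 6 = 0.
  Factor: 12*x^2 + 12*x - 6 = 6*(2*x^2 + 2*x - 1); 2*x^2 + 2*x - 1 = 0 has no rational roots; quadratic formula: x = (-2 ± √12)/4.
  ⇒ x = -sqrt(3)/2 - 1/2 ≈ -1.3660, -1/2 + sqrt(3)/2 ≈ 0.3660

f''(x) = 12*(-2*x^2*(x + 1) + 3*x + 1)*exp(-x^2)
Second-derivative test at each critical point:
  f''(-1.3660) = -3.2162 < 0 → local maximum
  f''(0.3660) = 18.1785 > 0 → local minimum

Critical points: x = -sqrt(3)/2 - 1/2 ≈ -1.3660 (local maximum); x = -1/2 + sqrt(3)/2 ≈ 0.3660 (local minimum)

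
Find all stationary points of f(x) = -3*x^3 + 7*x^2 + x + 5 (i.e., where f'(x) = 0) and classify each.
f'(x) = -9*x^2 + 14*x + 1

Solve f'(x) = 0:
  9*x^2 - 14*x - 1 = 0 has no rational roots; quadratic formula: x = (14 ± √232)/18.
  ⇒ x = 7/9 - sqrt(58)/9 ≈ -0.0684, 7/9 + sqrt(58)/9 ≈ 1.6240

f''(x) = 14 - 18*x
Second-derivative test at each critical point:
  f''(-0.0684) = 15.2315 > 0 → local minimum
  f''(1.6240) = -15.2315 < 0 → local maximum

Critical points: x = 7/9 - sqrt(58)/9 ≈ -0.0684 (local minimum); x = 7/9 + sqrt(58)/9 ≈ 1.6240 (local maximum)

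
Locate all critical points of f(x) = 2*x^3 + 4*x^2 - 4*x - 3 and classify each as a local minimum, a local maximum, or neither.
f'(x) = 6*x^2 + 8*x - 4

Solve f'(x) = 0:
  Factor: 6*x^2 + 8*x - 4 = 2*(3*x^2 + 4*x - 2); 3*x^2 + 4*x - 2 = 0 has no rational roots; quadratic formula: x = (-4 ± √40)/6.
  ⇒ x = -sqrt(10)/3 - 2/3 ≈ -1.7208, -2/3 + sqrt(10)/3 ≈ 0.3874

f''(x) = 12*x + 8
Second-derivative test at each critical point:
  f''(-1.7208) = -12.6491 < 0 → local maximum
  f''(0.3874) = 12.6491 > 0 → local minimum

Critical points: x = -sqrt(10)/3 - 2/3 ≈ -1.7208 (local maximum); x = -2/3 + sqrt(10)/3 ≈ 0.3874 (local minimum)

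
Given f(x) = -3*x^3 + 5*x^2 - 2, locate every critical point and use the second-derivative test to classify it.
f'(x) = x*(10 - 9*x)

Solve f'(x) = 0:
  Factor: -9*x^2 + 10*x = -x*(9*x - 10) = 0.
  ⇒ x = 0, 10/9

f''(x) = 10 - 18*x
Second-derivative test at each critical point:
  f''(0) = 10 > 0 → local minimum
  f''(10/9) = -10 < 0 → local maximum

Critical points: x = 0 (local minimum); x = 10/9 (local maximum)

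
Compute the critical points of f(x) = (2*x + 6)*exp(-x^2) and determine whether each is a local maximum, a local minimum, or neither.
f'(x) = 2*(-2*x*(x + 3) + 1)*exp(-x^2)

Solve f'(x) = 0:
  f'(x) = (-4*x^2 - 12*x + 2)·exp(-x^2) and exp(-x^2) > 0 for every x, so f'(x) = 0 ⇔ -4*x^2 - 12*x + 2 = 0.
  Factor: -4*x^2 - 12*x + 2 = -2*(2*x^2 + 6*x - 1); 2*x^2 + 6*x - 1 = 0 has no rational roots; quadratic formula: x = (-6 ± √44)/4.
  ⇒ x = -sqrt(11)/2 - 3/2 ≈ -3.1583, -3/2 + sqrt(11)/2 ≈ 0.1583

f''(x) = 4*(2*x^2*(x + 3) - 3*x - 3)*exp(-x^2)
Second-derivative test at each critical point:
  f''(-3.1583) = 0.0006 > 0 → local minimum
  f''(0.1583) = -12.9381 < 0 → local maximum

Critical points: x = -sqrt(11)/2 - 3/2 ≈ -3.1583 (local minimum); x = -3/2 + sqrt(11)/2 ≈ 0.1583 (local maximum)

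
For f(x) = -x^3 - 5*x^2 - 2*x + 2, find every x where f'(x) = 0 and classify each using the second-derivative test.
f'(x) = -3*x^2 - 10*x - 2

Solve f'(x) = 0:
  3*x^2 + 10*x + 2 = 0 has no rational roots; quadratic formula: x = (-10 ± √76)/6.
  ⇒ x = -5/3 - sqrt(19)/3 ≈ -3.1196, -5/3 + sqrt(19)/3 ≈ -0.2137

f''(x) = -6*x - 10
Second-derivative test at each critical point:
  f''(-3.1196) = 8.7178 > 0 → local minimum
  f''(-0.2137) = -8.7178 < 0 → local maximum

Critical points: x = -5/3 - sqrt(19)/3 ≈ -3.1196 (local minimum); x = -5/3 + sqrt(19)/3 ≈ -0.2137 (local maximum)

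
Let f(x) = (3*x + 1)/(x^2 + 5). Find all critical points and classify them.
f'(x) = (-3*x^2 - 2*x + 15)/(x^4 + 10*x^2 + 25)

Solve f'(x) = 0:
  f'(x) = -(3*x^2 + 2*x - 15)/(x^2 + 5)^2; the denominator is positive wherever f is defined, so f'(x) = 0 ⇔ -3*x^2 - 2*x + 15 = 0.
  3*x^2 + 2*x - 15 = 0 has no rational roots; quadratic formula: x = (-2 ± √184)/6.
  ⇒ x = -sqrt(46)/3 - 1/3 ≈ -2.5941, -1/3 + sqrt(46)/3 ≈ 1.9274

f''(x) = 2*(4*x^2*(3*x + 1) - (9*x + 1)*(x^2 + 5))/(x^2 + 5)^3
Second-derivative test at each critical point:
  f''(-2.5941) = 0.0986 > 0 → local minimum
  f''(1.9274) = -0.1786 < 0 → local maximum

Critical points: x = -sqrt(46)/3 - 1/3 ≈ -2.5941 (local minimum); x = -1/3 + sqrt(46)/3 ≈ 1.9274 (local maximum)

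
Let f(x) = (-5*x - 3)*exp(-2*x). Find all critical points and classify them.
f'(x) = (10*x + 1)*exp(-2*x)

Solve f'(x) = 0:
  f'(x) = (10*x + 1)·exp(-2*x) and exp(-2*x) > 0 for every x, so f'(x) = 0 ⇔ 10*x + 1 = 0.
  10*x + 1 = 0.
  ⇒ x = -1/10

f''(x) = 4*(2 - 5*x)*exp(-2*x)
Second-derivative test at each critical point:
  f''(-1/10) = 12.2140 > 0 → local minimum

Critical points: x = -1/10 (local minimum)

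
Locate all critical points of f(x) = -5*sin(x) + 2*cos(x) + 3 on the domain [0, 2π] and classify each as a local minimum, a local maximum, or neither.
f'(x) = -2*sin(x) - 5*cos(x)

Solve f'(x) = 0 on [0, 2π]:
  f'(x) = 0 ⇔ -5*cos(x) = 2*sin(x) ⇔ tan(x) = -5/2, i.e. x = arctan(-5/2) + nπ; keep the solutions lying in [0, 2π].
  ⇒ x = pi - atan(5/2) ≈ 1.9513, -atan(5/2) + 2*pi ≈ 5.0929

f''(x) = 5*sin(x) - 2*cos(x)
Second-derivative test at each critical point:
  f''(1.9513) = 5.3852 > 0 → local minimum
  f''(5.0929) = -5.3852 < 0 → local maximum

Critical points: x = pi - atan(5/2) ≈ 1.9513 (local minimum); x = -atan(5/2) + 2*pi ≈ 5.0929 (local maximum)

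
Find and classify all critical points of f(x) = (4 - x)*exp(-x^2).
f'(x) = (2*x*(x - 4) - 1)*exp(-x^2)

Solve f'(x) = 0:
  f'(x) = (2*x^2 - 8*x - 1)·exp(-x^2) and exp(-x^2) > 0 for every x, so f'(x) = 0 ⇔ 2*x^2 - 8*x - 1 = 0.
  2*x^2 - 8*x - 1 = 0 has no rational roots; quadratic formula: x = (8 ± √72)/4.
  ⇒ x = 2 - 3*sqrt(2)/2 ≈ -0.1213, 2 + 3*sqrt(2)/2 ≈ 4.1213

f''(x) = 2*(2*x^2*(4 - x) + 3*x - 4)*exp(-x^2)
Second-derivative test at each critical point:
  f''(-0.1213) = -8.3613 < 0 → local maximum
  f''(4.1213) = 3.565e-07 > 0 → local minimum

Critical points: x = 2 - 3*sqrt(2)/2 ≈ -0.1213 (local maximum); x = 2 + 3*sqrt(2)/2 ≈ 4.1213 (local minimum)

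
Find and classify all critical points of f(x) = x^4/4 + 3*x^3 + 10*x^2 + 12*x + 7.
f'(x) = x^3 + 9*x^2 + 20*x + 12

Solve f'(x) = 0:
  Factor: x^3 + 9*x^2 + 20*x + 12 = (x + 1)*(x + 2)*(x + 6) = 0.
  ⇒ x = -6, -2, -1

f''(x) = 3*x^2 + 18*x + 20
Second-derivative test at each critical point:
  f''(-6) = 20 > 0 → local minimum
  f''(-2) = -4 < 0 → local maximum
  f''(-1) = 5 > 0 → local minimum

Critical points: x = -6 (local minimum); x = -2 (local maximum); x = -1 (local minimum)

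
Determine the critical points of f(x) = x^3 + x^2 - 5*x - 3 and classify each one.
f'(x) = 3*x^2 + 2*x - 5

Solve f'(x) = 0:
  Factor: 3*x^2 + 2*x - 5 = (x - 1)*(3*x + 5) = 0.
  ⇒ x = -5/3, 1

f''(x) = 6*x + 2
Second-derivative test at each critical point:
  f''(-5/3) = -8 < 0 → local maximum
  f''(1) = 8 > 0 → local minimum

Critical points: x = -5/3 (local maximum); x = 1 (local minimum)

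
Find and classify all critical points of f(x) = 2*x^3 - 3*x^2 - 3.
f'(x) = 6*x*(x - 1)

Solve f'(x) = 0:
  Factor: 6*x^2 - 6*x = 6*x*(x - 1) = 0.
  ⇒ x = 0, 1

f''(x) = 12*x - 6
Second-derivative test at each critical point:
  f''(0) = -6 < 0 → local maximum
  f''(1) = 6 > 0 → local minimum

Critical points: x = 0 (local maximum); x = 1 (local minimum)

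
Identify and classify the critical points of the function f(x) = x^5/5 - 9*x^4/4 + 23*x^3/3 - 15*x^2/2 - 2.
f'(x) = x*(x^3 - 9*x^2 + 23*x - 15)

Solve f'(x) = 0:
  Factor: x^4 - 9*x^3 + 23*x^2 - 15*x = x*(x - 5)*(x - 3)*(x - 1) = 0.
  ⇒ x = 0, 1, 3, 5

f''(x) = 4*x^3 - 27*x^2 + 46*x - 15
Second-derivative test at each critical point:
  f''(0) = -15 < 0 → local maximum
  f''(1) = 8 > 0 → local minimum
  f''(3) = -12 < 0 → local maximum
  f''(5) = 40 > 0 → local minimum

Critical points: x = 0 (local maximum); x = 1 (local minimum); x = 3 (local maximum); x = 5 (local minimum)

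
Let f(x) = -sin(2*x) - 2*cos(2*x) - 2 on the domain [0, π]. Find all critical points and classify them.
f'(x) = 4*sin(2*x) - 2*cos(2*x)

Solve f'(x) = 0 on [0, π]:
  f'(x) = 0 ⇔ -cos(2*x) = -2*sin(2*x) ⇔ tan(2*x) = 1/2, i.e. 2*x = arctan(1/2) + nπ; keep the solutions lying in [0, π].
  ⇒ x = atan(1/2)/2 ≈ 0.2318, atan(1/2)/2 + pi/2 ≈ 1.8026

f''(x) = 4*sin(2*x) + 8*cos(2*x)
Second-derivative test at each critical point:
  f''(0.2318) = 8.9443 > 0 → local minimum
  f''(1.8026) = -8.9443 < 0 → local maximum

Critical points: x = atan(1/2)/2 ≈ 0.2318 (local minimum); x = atan(1/2)/2 + pi/2 ≈ 1.8026 (local maximum)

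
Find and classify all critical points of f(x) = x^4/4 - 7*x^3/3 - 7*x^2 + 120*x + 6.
f'(x) = x^3 - 7*x^2 - 14*x + 120

Solve f'(x) = 0:
  Factor: x^3 - 7*x^2 - 14*x + 120 = (x - 6)*(x - 5)*(x + 4) = 0.
  ⇒ x = -4, 5, 6

f''(x) = 3*x^2 - 14*x - 14
Second-derivative test at each critical point:
  f''(-4) = 90 > 0 → local minimum
  f''(5) = -9 < 0 → local maximum
  f''(6) = 10 > 0 → local minimum

Critical points: x = -4 (local minimum); x = 5 (local maximum); x = 6 (local minimum)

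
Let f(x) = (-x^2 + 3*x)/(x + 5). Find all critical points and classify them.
f'(x) = (-x^2 - 10*x + 15)/(x^2 + 10*x + 25)

Solve f'(x) = 0:
  f'(x) = -(x^2 + 10*x - 15)/(x + 5)^2; the denominator is positive wherever f is defined, so f'(x) = 0 ⇔ -x^2 - 10*x + 15 = 0.
  x^2 + 10*x - 15 = 0 has no rational roots; quadratic formula: x = (-10 ± √160)/2.
  ⇒ x = -2*sqrt(10) - 5 ≈ -11.3246, -5 + 2*sqrt(10) ≈ 1.3246

f''(x) = -80/(x^3 + 15*x^2 + 75*x + 125)
Second-derivative test at each critical point:
  f''(-11.3246) = 0.3162 > 0 → local minimum
  f''(1.3246) = -0.3162 < 0 → local maximum

Critical points: x = -2*sqrt(10) - 5 ≈ -11.3246 (local minimum); x = -5 + 2*sqrt(10) ≈ 1.3246 (local maximum)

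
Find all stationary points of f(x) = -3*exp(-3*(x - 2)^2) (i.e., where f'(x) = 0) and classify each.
f'(x) = 18*(x - 2)*exp(-3*(x - 2)^2)

Solve f'(x) = 0:
  f'(x) = (18*x - 36)·exp(-3*(x - 2)^2) and exp(-3*(x - 2)^2) > 0 for every x, so f'(x) = 0 ⇔ 18*x - 36 = 0.
  Factor: 18*x - 36 = 18*(x - 2) = 0.
  ⇒ x = 2

f''(x) = 18*(1 - 6*(x - 2)^2)*exp(-3*(x - 2)^2)
Second-derivative test at each critical point:
  f''(2) = 18 > 0 → local minimum

Critical points: x = 2 (local minimum)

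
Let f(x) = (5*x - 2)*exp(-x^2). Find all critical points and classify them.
f'(x) = (-2*x*(5*x - 2) + 5)*exp(-x^2)

Solve f'(x) = 0:
  f'(x) = (-10*x^2 + 4*x + 5)·exp(-x^2) and exp(-x^2) > 0 for every x, so f'(x) = 0 ⇔ -10*x^2 + 4*x + 5 = 0.
  10*x^2 - 4*x - 5 = 0 has no rational roots; quadratic formula: x = (4 ± √216)/20.
  ⇒ x = 1/5 - 3*sqrt(6)/10 ≈ -0.5348, 1/5 + 3*sqrt(6)/10 ≈ 0.9348

f''(x) = 2*(2*x^2*(5*x - 2) - 15*x + 2)*exp(-x^2)
Second-derivative test at each critical point:
  f''(-0.5348) = 11.0406 > 0 → local minimum
  f''(0.9348) = -6.1331 < 0 → local maximum

Critical points: x = 1/5 - 3*sqrt(6)/10 ≈ -0.5348 (local minimum); x = 1/5 + 3*sqrt(6)/10 ≈ 0.9348 (local maximum)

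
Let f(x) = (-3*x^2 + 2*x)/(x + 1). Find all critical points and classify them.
f'(x) = (-3*x^2 - 6*x + 2)/(x^2 + 2*x + 1)

Solve f'(x) = 0:
  f'(x) = -(3*x^2 + 6*x - 2)/(x + 1)^2; the denominator is positive wherever f is defined, so f'(x) = 0 ⇔ -3*x^2 - 6*x + 2 = 0.
  3*x^2 + 6*x - 2 = 0 has no rational roots; quadratic formula: x = (-6 ± √60)/6.
  ⇒ x = -sqrt(15)/3 - 1 ≈ -2.2910, -1 + sqrt(15)/3 ≈ 0.2910

f''(x) = -10/(x^3 + 3*x^2 + 3*x + 1)
Second-derivative test at each critical point:
  f''(-2.2910) = 4.6476 > 0 → local minimum
  f''(0.2910) = -4.6476 < 0 → local maximum

Critical points: x = -sqrt(15)/3 - 1 ≈ -2.2910 (local minimum); x = -1 + sqrt(15)/3 ≈ 0.2910 (local maximum)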